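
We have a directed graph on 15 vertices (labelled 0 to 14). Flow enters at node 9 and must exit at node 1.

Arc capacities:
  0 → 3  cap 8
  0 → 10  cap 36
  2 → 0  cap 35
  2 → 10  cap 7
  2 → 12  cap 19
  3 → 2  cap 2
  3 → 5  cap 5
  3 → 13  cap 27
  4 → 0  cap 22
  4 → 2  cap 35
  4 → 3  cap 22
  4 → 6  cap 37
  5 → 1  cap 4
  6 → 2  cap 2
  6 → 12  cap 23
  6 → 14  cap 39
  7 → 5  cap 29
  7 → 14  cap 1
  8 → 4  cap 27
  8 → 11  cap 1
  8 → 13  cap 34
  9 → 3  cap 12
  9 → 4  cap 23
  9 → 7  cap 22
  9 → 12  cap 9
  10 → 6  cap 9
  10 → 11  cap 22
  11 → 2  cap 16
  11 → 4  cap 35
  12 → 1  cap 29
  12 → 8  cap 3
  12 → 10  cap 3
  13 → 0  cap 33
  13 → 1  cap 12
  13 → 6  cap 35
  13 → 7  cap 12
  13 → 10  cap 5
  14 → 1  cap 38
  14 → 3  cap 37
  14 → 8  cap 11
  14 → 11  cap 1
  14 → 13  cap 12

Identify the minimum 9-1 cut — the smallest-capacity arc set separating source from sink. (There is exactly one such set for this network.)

augment #1: 9→12→1 push 9
augment #2: 9→3→5→1 push 4
augment #3: 9→3→13→1 push 8
augment #4: 9→7→14→1 push 1
augment #5: 9→4→2→12→1 push 19
augment #6: 9→4→3→13→1 push 4
augment #7: 9→7→5→3→4→6→12→1 push 1
augment #8: 9→7→5→3→4→6→14→1 push 3
max flow = 49; residual-reachable set from 9 gives S-side
cut edges (S→T): {(5,1), (7,14), (9,3), (9,4), (9,12)} total cap 49

Min-cut arcs: {(5,1), (7,14), (9,3), (9,4), (9,12)} (total capacity 49)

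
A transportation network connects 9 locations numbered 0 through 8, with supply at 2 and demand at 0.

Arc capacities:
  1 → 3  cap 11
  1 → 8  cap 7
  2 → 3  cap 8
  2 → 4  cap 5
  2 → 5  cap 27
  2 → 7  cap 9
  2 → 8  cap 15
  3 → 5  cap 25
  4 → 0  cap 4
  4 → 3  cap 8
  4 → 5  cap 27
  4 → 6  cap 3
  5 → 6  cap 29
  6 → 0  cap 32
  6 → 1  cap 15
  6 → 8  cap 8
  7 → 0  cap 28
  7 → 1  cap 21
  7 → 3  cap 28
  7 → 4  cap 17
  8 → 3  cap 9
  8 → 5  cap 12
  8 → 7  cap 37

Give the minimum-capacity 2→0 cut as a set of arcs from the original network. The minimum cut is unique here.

augment #1: 2→4→0 push 4
augment #2: 2→7→0 push 9
augment #3: 2→4→6→0 push 1
augment #4: 2→5→6→0 push 27
augment #5: 2→8→7→0 push 15
augment #6: 2→3→5→6→0 push 2
max flow = 58; residual-reachable set from 2 gives S-side
cut edges (S→T): {(2,4), (2,7), (2,8), (5,6)} total cap 58

Min-cut arcs: {(2,4), (2,7), (2,8), (5,6)} (total capacity 58)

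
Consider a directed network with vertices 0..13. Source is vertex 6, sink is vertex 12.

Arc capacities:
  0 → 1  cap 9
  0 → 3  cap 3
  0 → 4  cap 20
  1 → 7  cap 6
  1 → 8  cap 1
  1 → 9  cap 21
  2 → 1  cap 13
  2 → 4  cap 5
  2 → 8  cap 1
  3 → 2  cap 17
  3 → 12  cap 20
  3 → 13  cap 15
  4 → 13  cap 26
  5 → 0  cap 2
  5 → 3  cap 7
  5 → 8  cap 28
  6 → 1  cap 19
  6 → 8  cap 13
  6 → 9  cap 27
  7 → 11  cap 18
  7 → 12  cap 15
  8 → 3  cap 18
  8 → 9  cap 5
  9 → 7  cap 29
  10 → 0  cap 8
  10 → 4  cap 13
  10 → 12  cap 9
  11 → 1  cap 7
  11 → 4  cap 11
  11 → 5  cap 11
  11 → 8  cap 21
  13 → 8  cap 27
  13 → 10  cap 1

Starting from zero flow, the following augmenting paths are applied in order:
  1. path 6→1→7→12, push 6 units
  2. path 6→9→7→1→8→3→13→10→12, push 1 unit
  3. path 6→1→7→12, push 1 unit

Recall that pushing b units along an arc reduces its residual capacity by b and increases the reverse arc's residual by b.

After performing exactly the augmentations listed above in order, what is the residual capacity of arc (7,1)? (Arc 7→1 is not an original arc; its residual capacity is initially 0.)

after path 1 (6→1→7→12, push 6): res(7,1)=6
after path 2 (6→9→7→1→8→3→13→10→12, push 1): res(7,1)=5
after path 3 (6→1→7→12, push 1): res(7,1)=6

Residual capacity of (7,1): 6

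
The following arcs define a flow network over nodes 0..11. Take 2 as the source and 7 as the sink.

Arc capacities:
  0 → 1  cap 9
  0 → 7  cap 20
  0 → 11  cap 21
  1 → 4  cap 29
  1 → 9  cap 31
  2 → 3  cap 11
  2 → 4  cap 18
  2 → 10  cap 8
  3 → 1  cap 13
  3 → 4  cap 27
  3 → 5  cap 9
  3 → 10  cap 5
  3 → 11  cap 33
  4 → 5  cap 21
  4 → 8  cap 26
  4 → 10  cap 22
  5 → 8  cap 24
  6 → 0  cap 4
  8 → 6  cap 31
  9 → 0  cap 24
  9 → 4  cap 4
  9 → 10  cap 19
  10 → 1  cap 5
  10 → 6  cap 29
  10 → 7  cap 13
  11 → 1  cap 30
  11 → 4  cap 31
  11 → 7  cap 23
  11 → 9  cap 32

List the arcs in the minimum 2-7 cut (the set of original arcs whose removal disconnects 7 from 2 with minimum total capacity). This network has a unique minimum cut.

augment #1: 2→10→7 push 8
augment #2: 2→3→10→7 push 5
augment #3: 2→3→11→7 push 6
augment #4: 2→4→8→6→0→7 push 4
augment #5: 2→4→10→3→11→7 push 5
augment #6: 2→4→10→1→9→0→7 push 5
max flow = 33; residual-reachable set from 2 gives S-side
cut edges (S→T): {(2,3), (6,0), (10,1), (10,7)} total cap 33

Min-cut arcs: {(2,3), (6,0), (10,1), (10,7)} (total capacity 33)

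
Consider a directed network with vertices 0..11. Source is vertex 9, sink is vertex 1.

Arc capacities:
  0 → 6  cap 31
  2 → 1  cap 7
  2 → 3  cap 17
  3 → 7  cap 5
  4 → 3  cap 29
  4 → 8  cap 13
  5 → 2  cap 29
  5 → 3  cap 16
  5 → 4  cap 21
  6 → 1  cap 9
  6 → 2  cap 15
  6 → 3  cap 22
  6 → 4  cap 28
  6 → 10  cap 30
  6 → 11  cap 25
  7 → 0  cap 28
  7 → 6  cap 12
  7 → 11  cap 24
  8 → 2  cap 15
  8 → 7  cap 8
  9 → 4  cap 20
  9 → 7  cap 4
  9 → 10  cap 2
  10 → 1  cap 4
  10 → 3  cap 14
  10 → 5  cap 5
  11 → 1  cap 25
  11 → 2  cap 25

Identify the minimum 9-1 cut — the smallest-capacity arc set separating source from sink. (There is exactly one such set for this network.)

augment #1: 9→10→1 push 2
augment #2: 9→7→6→1 push 4
augment #3: 9→4→8→2→1 push 7
augment #4: 9→4→3→7→6→1 push 5
augment #5: 9→4→8→7→11→1 push 6
max flow = 24; residual-reachable set from 9 gives S-side
cut edges (S→T): {(3,7), (4,8), (9,7), (9,10)} total cap 24

Min-cut arcs: {(3,7), (4,8), (9,7), (9,10)} (total capacity 24)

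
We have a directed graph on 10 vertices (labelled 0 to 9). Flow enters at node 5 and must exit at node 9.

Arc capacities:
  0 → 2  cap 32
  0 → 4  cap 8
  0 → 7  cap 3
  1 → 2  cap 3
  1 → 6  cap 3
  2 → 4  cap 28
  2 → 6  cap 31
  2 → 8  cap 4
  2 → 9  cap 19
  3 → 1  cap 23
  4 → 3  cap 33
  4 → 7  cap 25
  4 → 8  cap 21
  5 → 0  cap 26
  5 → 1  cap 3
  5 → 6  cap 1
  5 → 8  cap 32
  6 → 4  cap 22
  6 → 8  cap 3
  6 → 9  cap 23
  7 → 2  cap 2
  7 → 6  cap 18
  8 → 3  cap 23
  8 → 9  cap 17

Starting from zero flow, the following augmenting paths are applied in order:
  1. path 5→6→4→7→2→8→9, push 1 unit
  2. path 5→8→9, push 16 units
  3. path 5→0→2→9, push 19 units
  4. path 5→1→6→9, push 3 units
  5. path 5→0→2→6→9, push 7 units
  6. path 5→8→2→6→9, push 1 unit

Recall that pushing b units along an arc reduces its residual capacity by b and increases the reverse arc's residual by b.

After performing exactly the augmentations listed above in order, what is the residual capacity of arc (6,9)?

after path 1 (5→6→4→7→2→8→9, push 1): res(6,9)=23
after path 2 (5→8→9, push 16): res(6,9)=23
after path 3 (5→0→2→9, push 19): res(6,9)=23
after path 4 (5→1→6→9, push 3): res(6,9)=20
after path 5 (5→0→2→6→9, push 7): res(6,9)=13
after path 6 (5→8→2→6→9, push 1): res(6,9)=12

Residual capacity of (6,9): 12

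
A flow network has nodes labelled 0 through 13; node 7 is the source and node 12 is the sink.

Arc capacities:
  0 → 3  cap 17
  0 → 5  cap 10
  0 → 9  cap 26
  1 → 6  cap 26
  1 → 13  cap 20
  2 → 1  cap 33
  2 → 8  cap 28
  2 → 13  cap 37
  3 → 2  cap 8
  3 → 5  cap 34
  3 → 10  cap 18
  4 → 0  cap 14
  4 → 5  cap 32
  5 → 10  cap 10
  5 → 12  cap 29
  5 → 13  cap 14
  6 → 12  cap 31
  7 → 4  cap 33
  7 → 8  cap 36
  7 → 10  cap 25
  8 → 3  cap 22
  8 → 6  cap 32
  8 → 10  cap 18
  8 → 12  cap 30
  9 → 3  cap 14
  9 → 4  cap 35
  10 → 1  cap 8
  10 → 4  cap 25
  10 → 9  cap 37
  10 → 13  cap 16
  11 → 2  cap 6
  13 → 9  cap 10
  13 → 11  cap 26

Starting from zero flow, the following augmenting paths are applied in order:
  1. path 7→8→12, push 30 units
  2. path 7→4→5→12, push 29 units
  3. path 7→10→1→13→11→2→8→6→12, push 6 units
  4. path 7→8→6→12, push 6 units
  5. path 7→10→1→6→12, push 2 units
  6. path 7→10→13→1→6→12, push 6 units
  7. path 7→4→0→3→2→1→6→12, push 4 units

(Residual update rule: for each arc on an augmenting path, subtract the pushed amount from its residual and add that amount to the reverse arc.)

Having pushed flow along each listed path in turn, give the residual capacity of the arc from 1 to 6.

after path 1 (7→8→12, push 30): res(1,6)=26
after path 2 (7→4→5→12, push 29): res(1,6)=26
after path 3 (7→10→1→13→11→2→8→6→12, push 6): res(1,6)=26
after path 4 (7→8→6→12, push 6): res(1,6)=26
after path 5 (7→10→1→6→12, push 2): res(1,6)=24
after path 6 (7→10→13→1→6→12, push 6): res(1,6)=18
after path 7 (7→4→0→3→2→1→6→12, push 4): res(1,6)=14

Residual capacity of (1,6): 14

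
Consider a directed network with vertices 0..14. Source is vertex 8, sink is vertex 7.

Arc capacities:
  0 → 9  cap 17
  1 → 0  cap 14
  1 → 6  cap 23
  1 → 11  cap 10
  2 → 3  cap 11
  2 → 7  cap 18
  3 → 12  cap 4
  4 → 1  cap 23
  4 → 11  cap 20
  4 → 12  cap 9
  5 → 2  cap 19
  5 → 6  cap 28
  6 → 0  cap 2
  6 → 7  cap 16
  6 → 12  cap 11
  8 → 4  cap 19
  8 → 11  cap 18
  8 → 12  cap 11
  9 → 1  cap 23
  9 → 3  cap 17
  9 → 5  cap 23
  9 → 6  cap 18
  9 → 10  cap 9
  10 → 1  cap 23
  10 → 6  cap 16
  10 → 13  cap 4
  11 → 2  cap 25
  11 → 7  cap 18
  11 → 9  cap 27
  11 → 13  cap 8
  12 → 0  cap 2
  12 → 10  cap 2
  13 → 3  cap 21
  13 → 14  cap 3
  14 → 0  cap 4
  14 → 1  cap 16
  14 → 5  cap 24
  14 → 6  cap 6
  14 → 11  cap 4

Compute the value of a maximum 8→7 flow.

Maximum flow value: 41

augment #1: 8→11→7 bottleneck 18, total now 18
augment #2: 8→4→1→6→7 bottleneck 16, total now 34
augment #3: 8→4→11→2→7 bottleneck 3, total now 37
augment #4: 8→12→0→9→5→2→7 bottleneck 2, total now 39
augment #5: 8→12→10→1→11→2→7 bottleneck 2, total now 41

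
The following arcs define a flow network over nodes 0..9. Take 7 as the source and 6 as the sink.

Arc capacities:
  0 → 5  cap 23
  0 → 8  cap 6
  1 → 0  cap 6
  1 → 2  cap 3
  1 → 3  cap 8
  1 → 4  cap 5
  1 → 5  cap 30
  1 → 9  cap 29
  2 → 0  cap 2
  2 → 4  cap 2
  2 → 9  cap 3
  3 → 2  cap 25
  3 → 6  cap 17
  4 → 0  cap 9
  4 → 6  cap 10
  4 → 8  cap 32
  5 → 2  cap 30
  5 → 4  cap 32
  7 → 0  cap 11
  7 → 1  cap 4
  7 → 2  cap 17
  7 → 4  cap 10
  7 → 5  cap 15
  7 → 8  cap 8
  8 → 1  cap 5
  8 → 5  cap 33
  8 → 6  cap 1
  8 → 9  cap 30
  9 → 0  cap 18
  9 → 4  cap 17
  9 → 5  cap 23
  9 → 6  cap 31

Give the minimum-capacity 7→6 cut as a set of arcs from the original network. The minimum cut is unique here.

Min-cut arcs: {(1,3), (4,6), (8,6), (9,6)} (total capacity 50)

augment #1: 7→4→6 push 10
augment #2: 7→8→6 push 1
augment #3: 7→1→3→6 push 4
augment #4: 7→2→9→6 push 3
augment #5: 7→8→9→6 push 7
augment #6: 7→0→8→9→6 push 6
augment #7: 7→2→4→8→9→6 push 2
augment #8: 7→5→4→8→9→6 push 13
augment #9: 7→5→4→8→1→3→6 push 2
augment #10: 7→0→5→4→8→1→3→6 push 2
max flow = 50; residual-reachable set from 7 gives S-side
cut edges (S→T): {(1,3), (4,6), (8,6), (9,6)} total cap 50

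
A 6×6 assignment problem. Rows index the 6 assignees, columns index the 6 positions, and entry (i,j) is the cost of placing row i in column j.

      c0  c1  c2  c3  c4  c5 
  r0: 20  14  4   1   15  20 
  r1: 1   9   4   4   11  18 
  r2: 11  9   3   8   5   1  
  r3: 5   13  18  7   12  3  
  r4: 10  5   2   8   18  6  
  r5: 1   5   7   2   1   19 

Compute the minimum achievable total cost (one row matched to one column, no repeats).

Minimum assignment cost: 14

optimal assignment: row0→col3 (cost 1), row1→col0 (cost 1), row2→col2 (cost 3), row3→col5 (cost 3), row4→col1 (cost 5), row5→col4 (cost 1)
total = 1 + 1 + 3 + 3 + 5 + 1 = 14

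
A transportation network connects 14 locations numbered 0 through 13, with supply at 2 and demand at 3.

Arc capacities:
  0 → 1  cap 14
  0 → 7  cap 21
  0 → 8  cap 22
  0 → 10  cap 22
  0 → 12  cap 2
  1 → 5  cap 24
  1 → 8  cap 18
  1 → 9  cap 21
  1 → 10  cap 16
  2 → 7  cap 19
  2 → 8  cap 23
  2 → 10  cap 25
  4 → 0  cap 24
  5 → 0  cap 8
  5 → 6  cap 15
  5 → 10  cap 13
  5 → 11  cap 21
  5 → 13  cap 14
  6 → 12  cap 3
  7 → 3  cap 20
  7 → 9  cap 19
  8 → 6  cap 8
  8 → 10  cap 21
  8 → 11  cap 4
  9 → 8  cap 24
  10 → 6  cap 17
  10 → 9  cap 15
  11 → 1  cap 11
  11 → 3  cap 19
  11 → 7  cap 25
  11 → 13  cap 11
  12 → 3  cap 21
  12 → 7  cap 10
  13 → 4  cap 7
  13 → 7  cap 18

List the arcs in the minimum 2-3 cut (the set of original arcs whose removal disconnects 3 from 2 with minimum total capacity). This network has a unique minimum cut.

Min-cut arcs: {(2,7), (6,12), (8,11)} (total capacity 26)

augment #1: 2→7→3 push 19
augment #2: 2→8→11→3 push 4
augment #3: 2→8→6→12→3 push 3
max flow = 26; residual-reachable set from 2 gives S-side
cut edges (S→T): {(2,7), (6,12), (8,11)} total cap 26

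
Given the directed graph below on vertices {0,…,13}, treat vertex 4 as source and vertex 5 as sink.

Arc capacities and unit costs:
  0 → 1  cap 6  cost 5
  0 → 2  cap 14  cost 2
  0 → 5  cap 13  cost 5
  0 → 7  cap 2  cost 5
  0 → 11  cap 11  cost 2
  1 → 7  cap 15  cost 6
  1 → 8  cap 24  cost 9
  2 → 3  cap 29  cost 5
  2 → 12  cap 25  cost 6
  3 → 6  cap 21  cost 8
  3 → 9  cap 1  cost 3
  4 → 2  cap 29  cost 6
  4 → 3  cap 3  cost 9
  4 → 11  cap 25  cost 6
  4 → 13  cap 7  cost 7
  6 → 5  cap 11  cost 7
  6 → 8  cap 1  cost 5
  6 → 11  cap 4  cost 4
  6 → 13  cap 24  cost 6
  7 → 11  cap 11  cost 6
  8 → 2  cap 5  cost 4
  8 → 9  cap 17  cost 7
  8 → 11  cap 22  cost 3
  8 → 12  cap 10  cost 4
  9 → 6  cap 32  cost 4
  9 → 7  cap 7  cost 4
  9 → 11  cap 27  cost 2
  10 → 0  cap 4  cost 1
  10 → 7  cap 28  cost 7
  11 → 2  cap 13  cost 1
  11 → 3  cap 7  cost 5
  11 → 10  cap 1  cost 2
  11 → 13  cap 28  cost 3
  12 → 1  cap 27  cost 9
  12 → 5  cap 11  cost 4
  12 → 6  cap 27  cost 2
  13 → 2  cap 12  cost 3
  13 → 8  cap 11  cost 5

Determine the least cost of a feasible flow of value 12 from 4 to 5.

shortest-cost path #1: 4→11→10→0→5 push 1 @ unit cost 14 (adds 14)
shortest-cost path #2: 4→2→12→5 push 11 @ unit cost 16 (adds 176)
total cost = 190

Minimum cost for 12 units: 190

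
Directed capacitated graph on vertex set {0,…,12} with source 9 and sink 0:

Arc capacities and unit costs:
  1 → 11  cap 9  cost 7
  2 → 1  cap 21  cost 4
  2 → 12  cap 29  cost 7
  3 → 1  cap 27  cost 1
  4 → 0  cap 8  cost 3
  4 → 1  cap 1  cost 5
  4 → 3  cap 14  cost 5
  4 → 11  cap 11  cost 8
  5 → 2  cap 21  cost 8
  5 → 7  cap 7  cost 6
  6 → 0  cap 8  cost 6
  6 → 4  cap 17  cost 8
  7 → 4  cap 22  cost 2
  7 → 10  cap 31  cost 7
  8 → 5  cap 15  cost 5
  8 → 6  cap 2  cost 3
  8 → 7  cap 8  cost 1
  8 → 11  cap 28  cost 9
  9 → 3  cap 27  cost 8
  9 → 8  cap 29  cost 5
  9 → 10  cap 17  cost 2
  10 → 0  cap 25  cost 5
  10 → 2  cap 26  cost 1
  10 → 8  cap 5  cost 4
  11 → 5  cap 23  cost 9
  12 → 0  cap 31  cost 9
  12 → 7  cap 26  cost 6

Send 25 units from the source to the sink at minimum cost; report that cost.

Minimum cost for 25 units: 207

shortest-cost path #1: 9→10→0 push 17 @ unit cost 7 (adds 119)
shortest-cost path #2: 9→8→7→4→0 push 8 @ unit cost 11 (adds 88)
total cost = 207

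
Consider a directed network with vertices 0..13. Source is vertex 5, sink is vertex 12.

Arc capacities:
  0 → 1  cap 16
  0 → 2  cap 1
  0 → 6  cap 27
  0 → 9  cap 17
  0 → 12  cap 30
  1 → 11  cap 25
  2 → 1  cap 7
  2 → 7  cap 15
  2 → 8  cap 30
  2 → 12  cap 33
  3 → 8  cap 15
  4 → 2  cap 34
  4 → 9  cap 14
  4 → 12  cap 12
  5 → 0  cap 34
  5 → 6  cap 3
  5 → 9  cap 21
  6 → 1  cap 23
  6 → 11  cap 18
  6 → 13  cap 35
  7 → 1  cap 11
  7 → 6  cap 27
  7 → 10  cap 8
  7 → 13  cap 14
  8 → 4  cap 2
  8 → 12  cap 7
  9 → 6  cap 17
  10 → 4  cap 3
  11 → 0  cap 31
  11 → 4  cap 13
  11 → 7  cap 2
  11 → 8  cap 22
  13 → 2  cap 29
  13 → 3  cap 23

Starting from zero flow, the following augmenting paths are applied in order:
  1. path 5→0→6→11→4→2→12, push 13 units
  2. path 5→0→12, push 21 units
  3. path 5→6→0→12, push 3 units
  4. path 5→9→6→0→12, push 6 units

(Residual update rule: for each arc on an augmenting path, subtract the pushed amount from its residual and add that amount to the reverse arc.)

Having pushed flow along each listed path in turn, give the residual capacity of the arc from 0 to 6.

Residual capacity of (0,6): 23

after path 1 (5→0→6→11→4→2→12, push 13): res(0,6)=14
after path 2 (5→0→12, push 21): res(0,6)=14
after path 3 (5→6→0→12, push 3): res(0,6)=17
after path 4 (5→9→6→0→12, push 6): res(0,6)=23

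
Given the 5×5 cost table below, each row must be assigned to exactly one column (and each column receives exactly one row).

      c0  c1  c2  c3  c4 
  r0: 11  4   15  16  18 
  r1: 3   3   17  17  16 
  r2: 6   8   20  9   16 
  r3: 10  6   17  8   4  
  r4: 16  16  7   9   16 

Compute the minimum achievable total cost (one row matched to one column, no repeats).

optimal assignment: row0→col1 (cost 4), row1→col0 (cost 3), row2→col3 (cost 9), row3→col4 (cost 4), row4→col2 (cost 7)
total = 4 + 3 + 9 + 4 + 7 = 27

Minimum assignment cost: 27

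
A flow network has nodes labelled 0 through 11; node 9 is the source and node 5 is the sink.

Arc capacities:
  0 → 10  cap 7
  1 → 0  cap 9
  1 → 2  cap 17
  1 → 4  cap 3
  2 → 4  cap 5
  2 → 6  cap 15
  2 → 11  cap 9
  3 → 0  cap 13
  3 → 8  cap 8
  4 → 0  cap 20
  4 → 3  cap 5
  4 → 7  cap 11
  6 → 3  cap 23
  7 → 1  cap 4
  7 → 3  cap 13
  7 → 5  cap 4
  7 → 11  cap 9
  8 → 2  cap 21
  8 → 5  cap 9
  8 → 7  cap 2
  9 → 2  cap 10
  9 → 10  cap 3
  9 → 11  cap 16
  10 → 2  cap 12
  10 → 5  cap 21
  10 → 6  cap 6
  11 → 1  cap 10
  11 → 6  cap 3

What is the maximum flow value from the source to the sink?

augment #1: 9→10→5 bottleneck 3, total now 3
augment #2: 9→2→4→7→5 bottleneck 4, total now 7
augment #3: 9→2→4→0→10→5 bottleneck 1, total now 8
augment #4: 9→2→6→3→8→5 bottleneck 5, total now 13
augment #5: 9→11→1→0→10→5 bottleneck 6, total now 19
augment #6: 9→11→6→3→8→5 bottleneck 3, total now 22

Maximum flow value: 22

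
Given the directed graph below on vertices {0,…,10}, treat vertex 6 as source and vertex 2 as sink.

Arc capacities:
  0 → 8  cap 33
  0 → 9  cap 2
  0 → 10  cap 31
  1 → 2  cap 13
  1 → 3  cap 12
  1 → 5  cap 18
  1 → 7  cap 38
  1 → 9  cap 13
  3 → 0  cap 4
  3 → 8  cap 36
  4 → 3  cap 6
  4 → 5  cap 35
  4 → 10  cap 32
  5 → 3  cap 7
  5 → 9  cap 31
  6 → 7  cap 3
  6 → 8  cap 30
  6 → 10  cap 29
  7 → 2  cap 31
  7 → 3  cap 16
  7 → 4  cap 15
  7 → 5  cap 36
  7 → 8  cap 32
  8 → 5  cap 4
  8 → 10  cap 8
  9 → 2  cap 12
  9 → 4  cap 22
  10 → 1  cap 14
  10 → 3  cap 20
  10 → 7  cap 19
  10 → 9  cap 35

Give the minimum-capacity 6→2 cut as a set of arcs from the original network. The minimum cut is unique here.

augment #1: 6→7→2 push 3
augment #2: 6→10→1→2 push 13
augment #3: 6→10→7→2 push 16
augment #4: 6→8→5→9→2 push 4
augment #5: 6→8→10→7→2 push 3
augment #6: 6→8→10→9→2 push 5
max flow = 44; residual-reachable set from 6 gives S-side
cut edges (S→T): {(6,7), (6,10), (8,5), (8,10)} total cap 44

Min-cut arcs: {(6,7), (6,10), (8,5), (8,10)} (total capacity 44)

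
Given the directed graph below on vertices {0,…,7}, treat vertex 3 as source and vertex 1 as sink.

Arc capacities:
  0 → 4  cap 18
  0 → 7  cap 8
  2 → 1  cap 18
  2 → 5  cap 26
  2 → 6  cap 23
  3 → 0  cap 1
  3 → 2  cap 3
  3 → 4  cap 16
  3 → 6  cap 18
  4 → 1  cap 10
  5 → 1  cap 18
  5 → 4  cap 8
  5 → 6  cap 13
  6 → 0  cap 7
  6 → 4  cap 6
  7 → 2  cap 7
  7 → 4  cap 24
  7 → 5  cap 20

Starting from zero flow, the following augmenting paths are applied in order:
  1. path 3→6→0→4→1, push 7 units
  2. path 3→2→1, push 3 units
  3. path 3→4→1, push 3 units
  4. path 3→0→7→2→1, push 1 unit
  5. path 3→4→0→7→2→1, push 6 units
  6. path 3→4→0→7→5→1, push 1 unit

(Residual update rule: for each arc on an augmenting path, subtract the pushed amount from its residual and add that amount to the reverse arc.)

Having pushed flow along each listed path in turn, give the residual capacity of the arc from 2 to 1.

Residual capacity of (2,1): 8

after path 1 (3→6→0→4→1, push 7): res(2,1)=18
after path 2 (3→2→1, push 3): res(2,1)=15
after path 3 (3→4→1, push 3): res(2,1)=15
after path 4 (3→0→7→2→1, push 1): res(2,1)=14
after path 5 (3→4→0→7→2→1, push 6): res(2,1)=8
after path 6 (3→4→0→7→5→1, push 1): res(2,1)=8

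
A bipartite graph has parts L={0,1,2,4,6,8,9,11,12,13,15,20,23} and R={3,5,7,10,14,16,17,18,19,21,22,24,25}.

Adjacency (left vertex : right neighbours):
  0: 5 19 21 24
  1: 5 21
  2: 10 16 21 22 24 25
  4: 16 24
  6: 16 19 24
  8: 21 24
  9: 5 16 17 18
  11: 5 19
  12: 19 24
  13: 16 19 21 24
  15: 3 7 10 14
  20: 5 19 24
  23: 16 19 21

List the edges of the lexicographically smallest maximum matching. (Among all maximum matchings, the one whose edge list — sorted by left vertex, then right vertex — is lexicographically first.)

Lex-smallest maximum matching: {(0,5), (1,21), (2,10), (4,16), (6,19), (8,24), (9,17), (15,3)}

|M| = 8 (so the lex-smallest maximum matching has 8 edges)
process left vertices in ascending order; for each, take the smallest-labelled available neighbour that still permits 8 edges overall, or leave it unmatched if none does
lex-smallest matching: {0-5, 1-21, 2-10, 4-16, 6-19, 8-24, 9-17, 15-3}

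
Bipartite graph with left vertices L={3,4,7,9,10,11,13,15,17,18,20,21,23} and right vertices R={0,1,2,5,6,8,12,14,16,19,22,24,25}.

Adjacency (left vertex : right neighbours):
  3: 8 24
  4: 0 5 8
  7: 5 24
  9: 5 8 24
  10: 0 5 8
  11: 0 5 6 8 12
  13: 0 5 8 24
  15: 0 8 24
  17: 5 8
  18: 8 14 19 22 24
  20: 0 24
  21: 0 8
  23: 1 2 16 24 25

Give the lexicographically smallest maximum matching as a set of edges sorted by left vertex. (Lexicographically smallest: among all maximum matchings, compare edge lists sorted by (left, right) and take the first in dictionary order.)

Lex-smallest maximum matching: {(3,8), (4,0), (7,5), (9,24), (11,6), (18,14), (23,1)}

|M| = 7 (so the lex-smallest maximum matching has 7 edges)
process left vertices in ascending order; for each, take the smallest-labelled available neighbour that still permits 7 edges overall, or leave it unmatched if none does
lex-smallest matching: {3-8, 4-0, 7-5, 9-24, 11-6, 18-14, 23-1}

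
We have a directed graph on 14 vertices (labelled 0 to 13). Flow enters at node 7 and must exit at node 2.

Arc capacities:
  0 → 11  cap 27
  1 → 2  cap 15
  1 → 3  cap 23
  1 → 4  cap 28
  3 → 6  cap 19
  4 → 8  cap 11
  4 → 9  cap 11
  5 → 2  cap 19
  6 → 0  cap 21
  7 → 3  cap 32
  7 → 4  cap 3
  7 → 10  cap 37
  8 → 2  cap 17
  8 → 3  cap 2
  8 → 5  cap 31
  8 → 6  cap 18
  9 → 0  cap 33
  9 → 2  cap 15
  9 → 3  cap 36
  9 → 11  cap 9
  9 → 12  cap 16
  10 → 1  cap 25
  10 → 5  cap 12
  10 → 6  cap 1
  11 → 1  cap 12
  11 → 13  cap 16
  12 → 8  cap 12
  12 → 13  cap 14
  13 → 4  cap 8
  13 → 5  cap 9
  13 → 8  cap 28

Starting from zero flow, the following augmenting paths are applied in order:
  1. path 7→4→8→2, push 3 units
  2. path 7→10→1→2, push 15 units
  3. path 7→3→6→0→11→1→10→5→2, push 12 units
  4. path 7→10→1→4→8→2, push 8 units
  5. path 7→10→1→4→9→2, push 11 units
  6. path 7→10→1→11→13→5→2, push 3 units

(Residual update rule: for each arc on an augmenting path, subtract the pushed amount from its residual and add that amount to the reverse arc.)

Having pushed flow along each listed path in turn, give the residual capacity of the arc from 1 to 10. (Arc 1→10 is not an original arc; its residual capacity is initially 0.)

after path 1 (7→4→8→2, push 3): res(1,10)=0
after path 2 (7→10→1→2, push 15): res(1,10)=15
after path 3 (7→3→6→0→11→1→10→5→2, push 12): res(1,10)=3
after path 4 (7→10→1→4→8→2, push 8): res(1,10)=11
after path 5 (7→10→1→4→9→2, push 11): res(1,10)=22
after path 6 (7→10→1→11→13→5→2, push 3): res(1,10)=25

Residual capacity of (1,10): 25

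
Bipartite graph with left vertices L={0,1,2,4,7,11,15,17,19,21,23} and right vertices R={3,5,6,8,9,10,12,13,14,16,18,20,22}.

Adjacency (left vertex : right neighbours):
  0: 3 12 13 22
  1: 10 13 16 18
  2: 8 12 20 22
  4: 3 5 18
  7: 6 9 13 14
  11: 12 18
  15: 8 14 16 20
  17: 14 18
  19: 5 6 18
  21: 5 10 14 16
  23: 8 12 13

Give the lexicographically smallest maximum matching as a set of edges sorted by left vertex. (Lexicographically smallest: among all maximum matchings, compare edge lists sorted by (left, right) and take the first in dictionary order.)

Lex-smallest maximum matching: {(0,3), (1,10), (2,8), (4,5), (7,6), (11,12), (15,20), (17,14), (19,18), (21,16), (23,13)}

|M| = 11 (so the lex-smallest maximum matching has 11 edges)
process left vertices in ascending order; for each, take the smallest-labelled available neighbour that still permits 11 edges overall, or leave it unmatched if none does
lex-smallest matching: {0-3, 1-10, 2-8, 4-5, 7-6, 11-12, 15-20, 17-14, 19-18, 21-16, 23-13}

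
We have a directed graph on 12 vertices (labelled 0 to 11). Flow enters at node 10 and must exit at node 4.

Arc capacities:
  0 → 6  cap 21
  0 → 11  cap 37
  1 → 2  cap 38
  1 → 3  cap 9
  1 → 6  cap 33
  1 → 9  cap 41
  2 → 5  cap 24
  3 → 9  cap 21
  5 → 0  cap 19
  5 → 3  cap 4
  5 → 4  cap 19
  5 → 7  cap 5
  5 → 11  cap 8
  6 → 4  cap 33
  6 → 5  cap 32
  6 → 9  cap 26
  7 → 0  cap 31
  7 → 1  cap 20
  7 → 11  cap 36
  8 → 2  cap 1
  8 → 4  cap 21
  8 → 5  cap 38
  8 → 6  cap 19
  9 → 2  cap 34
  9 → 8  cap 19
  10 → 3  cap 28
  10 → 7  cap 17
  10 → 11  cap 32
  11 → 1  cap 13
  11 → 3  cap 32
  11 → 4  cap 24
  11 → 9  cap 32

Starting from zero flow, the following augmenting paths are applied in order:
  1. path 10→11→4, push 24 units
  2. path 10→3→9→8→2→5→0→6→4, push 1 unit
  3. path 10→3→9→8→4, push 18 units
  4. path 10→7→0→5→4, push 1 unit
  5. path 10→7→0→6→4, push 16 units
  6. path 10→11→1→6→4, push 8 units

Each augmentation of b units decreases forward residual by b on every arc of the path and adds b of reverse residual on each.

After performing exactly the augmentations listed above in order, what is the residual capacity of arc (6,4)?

Residual capacity of (6,4): 8

after path 1 (10→11→4, push 24): res(6,4)=33
after path 2 (10→3→9→8→2→5→0→6→4, push 1): res(6,4)=32
after path 3 (10→3→9→8→4, push 18): res(6,4)=32
after path 4 (10→7→0→5→4, push 1): res(6,4)=32
after path 5 (10→7→0→6→4, push 16): res(6,4)=16
after path 6 (10→11→1→6→4, push 8): res(6,4)=8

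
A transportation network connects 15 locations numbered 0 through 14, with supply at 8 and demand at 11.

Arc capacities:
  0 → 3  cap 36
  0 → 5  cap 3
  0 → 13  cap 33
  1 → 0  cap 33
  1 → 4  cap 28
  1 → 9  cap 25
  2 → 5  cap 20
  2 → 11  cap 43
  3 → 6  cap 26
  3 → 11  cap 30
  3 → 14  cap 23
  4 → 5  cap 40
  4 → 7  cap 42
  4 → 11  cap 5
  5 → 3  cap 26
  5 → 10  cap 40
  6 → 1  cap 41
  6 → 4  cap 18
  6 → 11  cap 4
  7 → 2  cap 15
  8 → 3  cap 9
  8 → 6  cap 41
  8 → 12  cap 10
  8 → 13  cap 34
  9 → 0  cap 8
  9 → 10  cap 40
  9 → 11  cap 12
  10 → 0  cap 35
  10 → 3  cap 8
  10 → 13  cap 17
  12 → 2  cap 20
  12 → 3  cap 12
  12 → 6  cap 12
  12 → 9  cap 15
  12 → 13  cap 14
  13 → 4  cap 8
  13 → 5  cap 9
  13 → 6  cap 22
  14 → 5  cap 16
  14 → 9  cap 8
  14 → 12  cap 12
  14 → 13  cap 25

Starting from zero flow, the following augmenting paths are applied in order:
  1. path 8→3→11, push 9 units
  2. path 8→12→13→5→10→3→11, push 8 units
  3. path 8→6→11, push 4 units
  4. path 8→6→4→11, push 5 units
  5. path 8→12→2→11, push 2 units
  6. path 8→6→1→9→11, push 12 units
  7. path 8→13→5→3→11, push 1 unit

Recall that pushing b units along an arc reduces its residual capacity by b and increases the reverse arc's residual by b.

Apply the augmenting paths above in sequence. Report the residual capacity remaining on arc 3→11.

after path 1 (8→3→11, push 9): res(3,11)=21
after path 2 (8→12→13→5→10→3→11, push 8): res(3,11)=13
after path 3 (8→6→11, push 4): res(3,11)=13
after path 4 (8→6→4→11, push 5): res(3,11)=13
after path 5 (8→12→2→11, push 2): res(3,11)=13
after path 6 (8→6→1→9→11, push 12): res(3,11)=13
after path 7 (8→13→5→3→11, push 1): res(3,11)=12

Residual capacity of (3,11): 12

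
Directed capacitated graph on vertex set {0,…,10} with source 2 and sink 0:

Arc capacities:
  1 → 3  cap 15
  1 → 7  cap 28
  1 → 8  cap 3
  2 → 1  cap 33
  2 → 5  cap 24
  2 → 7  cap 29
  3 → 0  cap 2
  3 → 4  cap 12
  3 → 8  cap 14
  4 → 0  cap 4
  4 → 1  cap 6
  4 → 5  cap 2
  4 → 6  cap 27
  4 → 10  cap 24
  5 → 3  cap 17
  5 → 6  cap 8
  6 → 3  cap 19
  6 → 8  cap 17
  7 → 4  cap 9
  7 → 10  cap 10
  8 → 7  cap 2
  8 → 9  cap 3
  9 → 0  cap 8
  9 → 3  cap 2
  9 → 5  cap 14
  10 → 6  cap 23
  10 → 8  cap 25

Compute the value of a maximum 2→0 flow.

Maximum flow value: 9

augment #1: 2→1→3→0 bottleneck 2, total now 2
augment #2: 2→7→4→0 bottleneck 4, total now 6
augment #3: 2→1→8→9→0 bottleneck 3, total now 9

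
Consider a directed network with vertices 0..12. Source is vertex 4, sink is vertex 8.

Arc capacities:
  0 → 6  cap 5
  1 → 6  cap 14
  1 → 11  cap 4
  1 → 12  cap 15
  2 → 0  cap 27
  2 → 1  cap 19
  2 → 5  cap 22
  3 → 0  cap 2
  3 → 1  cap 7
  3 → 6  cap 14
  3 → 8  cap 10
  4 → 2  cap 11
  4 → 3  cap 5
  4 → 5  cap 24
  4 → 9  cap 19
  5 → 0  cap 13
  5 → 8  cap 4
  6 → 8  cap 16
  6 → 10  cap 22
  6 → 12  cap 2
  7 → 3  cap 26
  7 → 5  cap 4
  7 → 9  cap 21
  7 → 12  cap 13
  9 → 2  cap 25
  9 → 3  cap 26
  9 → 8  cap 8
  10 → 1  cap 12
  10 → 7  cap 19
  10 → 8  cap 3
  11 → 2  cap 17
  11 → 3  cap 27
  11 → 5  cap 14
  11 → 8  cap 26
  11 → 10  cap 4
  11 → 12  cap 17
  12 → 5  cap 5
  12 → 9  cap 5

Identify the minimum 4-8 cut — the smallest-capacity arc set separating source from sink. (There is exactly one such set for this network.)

Min-cut arcs: {(0,6), (4,2), (4,3), (4,9), (5,8)} (total capacity 44)

augment #1: 4→3→8 push 5
augment #2: 4→5→8 push 4
augment #3: 4→9→8 push 8
augment #4: 4→9→3→8 push 5
augment #5: 4→2→0→6→8 push 5
augment #6: 4→2→1→6→8 push 6
augment #7: 4→9→3→6→8 push 5
augment #8: 4→9→2→1→11→8 push 1
augment #9: 4→5→0→2→1→11→8 push 3
augment #10: 4→5→0→2→1→6→10→8 push 2
max flow = 44; residual-reachable set from 4 gives S-side
cut edges (S→T): {(0,6), (4,2), (4,3), (4,9), (5,8)} total cap 44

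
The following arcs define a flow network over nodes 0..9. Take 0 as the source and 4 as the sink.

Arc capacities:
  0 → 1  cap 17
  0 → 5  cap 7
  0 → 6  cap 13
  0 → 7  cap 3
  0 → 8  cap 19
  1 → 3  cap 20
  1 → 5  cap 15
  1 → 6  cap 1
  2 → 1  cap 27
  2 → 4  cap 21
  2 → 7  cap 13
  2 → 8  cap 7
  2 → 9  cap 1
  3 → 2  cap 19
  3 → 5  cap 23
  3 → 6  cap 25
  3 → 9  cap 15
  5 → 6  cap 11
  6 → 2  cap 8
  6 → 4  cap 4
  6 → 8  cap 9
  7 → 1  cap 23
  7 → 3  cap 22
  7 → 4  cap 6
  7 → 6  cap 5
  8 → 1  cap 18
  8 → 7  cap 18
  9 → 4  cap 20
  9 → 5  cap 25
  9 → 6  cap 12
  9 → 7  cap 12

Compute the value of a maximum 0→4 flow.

Maximum flow value: 47

augment #1: 0→6→4 bottleneck 4, total now 4
augment #2: 0→7→4 bottleneck 3, total now 7
augment #3: 0→6→2→4 bottleneck 8, total now 15
augment #4: 0→8→7→4 bottleneck 3, total now 18
augment #5: 0→1→3→2→4 bottleneck 13, total now 31
augment #6: 0→1→3→9→4 bottleneck 4, total now 35
augment #7: 0→8→1→3→9→4 bottleneck 3, total now 38
augment #8: 0→8→7→3→9→4 bottleneck 8, total now 46
augment #9: 0→8→7→3→2→9→4 bottleneck 1, total now 47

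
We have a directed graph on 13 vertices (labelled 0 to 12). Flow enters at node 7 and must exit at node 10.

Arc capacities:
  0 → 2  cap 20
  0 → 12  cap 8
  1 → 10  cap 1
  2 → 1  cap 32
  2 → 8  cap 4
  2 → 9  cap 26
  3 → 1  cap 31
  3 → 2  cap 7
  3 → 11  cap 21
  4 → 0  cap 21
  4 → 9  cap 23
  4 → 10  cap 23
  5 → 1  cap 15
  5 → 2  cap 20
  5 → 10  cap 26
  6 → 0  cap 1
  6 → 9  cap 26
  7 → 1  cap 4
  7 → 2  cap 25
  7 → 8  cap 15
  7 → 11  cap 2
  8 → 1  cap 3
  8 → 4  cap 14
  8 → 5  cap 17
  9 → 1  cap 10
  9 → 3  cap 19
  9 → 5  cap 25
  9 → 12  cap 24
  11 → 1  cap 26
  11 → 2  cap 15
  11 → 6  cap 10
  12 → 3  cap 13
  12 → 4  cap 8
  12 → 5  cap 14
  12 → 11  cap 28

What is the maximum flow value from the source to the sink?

Maximum flow value: 43

augment #1: 7→1→10 bottleneck 1, total now 1
augment #2: 7→8→4→10 bottleneck 14, total now 15
augment #3: 7→8→5→10 bottleneck 1, total now 16
augment #4: 7→2→8→5→10 bottleneck 4, total now 20
augment #5: 7→2→9→5→10 bottleneck 21, total now 41
augment #6: 7→11→2→9→12→4→10 bottleneck 2, total now 43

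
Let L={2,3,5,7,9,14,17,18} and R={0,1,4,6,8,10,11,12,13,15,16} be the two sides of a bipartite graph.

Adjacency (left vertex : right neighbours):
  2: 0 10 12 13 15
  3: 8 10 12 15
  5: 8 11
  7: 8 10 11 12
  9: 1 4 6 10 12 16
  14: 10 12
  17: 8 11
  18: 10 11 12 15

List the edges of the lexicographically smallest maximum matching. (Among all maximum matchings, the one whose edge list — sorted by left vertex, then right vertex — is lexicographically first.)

|M| = 7 (so the lex-smallest maximum matching has 7 edges)
process left vertices in ascending order; for each, take the smallest-labelled available neighbour that still permits 7 edges overall, or leave it unmatched if none does
lex-smallest matching: {2-0, 3-8, 5-11, 7-10, 9-1, 14-12, 18-15}

Lex-smallest maximum matching: {(2,0), (3,8), (5,11), (7,10), (9,1), (14,12), (18,15)}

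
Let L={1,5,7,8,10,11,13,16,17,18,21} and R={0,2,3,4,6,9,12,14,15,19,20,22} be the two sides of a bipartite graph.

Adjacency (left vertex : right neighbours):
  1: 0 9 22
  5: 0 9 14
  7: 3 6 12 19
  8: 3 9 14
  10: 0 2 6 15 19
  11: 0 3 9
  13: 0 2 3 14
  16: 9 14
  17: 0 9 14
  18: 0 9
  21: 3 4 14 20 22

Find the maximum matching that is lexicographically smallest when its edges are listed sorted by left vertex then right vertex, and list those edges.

|M| = 9 (so the lex-smallest maximum matching has 9 edges)
process left vertices in ascending order; for each, take the smallest-labelled available neighbour that still permits 9 edges overall, or leave it unmatched if none does
lex-smallest matching: {1-22, 5-0, 7-6, 8-3, 10-15, 11-9, 13-2, 16-14, 21-4}

Lex-smallest maximum matching: {(1,22), (5,0), (7,6), (8,3), (10,15), (11,9), (13,2), (16,14), (21,4)}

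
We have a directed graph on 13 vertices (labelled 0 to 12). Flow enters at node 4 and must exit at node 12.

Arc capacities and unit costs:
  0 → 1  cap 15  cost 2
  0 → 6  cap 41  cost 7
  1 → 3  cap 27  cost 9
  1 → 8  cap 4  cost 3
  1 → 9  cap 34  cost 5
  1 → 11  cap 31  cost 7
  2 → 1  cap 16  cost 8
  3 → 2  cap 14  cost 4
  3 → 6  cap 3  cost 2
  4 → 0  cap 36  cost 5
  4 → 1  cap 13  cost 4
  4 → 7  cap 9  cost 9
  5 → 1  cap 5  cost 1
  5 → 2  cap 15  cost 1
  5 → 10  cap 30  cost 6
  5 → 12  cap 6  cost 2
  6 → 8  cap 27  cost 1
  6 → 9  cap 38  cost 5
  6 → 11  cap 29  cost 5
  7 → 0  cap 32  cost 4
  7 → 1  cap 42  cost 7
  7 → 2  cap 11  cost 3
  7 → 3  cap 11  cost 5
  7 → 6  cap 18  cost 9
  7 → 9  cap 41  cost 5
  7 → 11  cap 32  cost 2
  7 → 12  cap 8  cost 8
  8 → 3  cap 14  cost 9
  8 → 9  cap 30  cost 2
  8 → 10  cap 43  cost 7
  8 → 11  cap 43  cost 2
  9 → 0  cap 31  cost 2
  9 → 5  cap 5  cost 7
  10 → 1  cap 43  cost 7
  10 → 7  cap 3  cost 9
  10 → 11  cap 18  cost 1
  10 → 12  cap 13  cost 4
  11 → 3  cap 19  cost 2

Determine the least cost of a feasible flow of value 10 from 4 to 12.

shortest-cost path #1: 4→7→12 push 8 @ unit cost 17 (adds 136)
shortest-cost path #2: 4→1→8→10→12 push 2 @ unit cost 18 (adds 36)
total cost = 172

Minimum cost for 10 units: 172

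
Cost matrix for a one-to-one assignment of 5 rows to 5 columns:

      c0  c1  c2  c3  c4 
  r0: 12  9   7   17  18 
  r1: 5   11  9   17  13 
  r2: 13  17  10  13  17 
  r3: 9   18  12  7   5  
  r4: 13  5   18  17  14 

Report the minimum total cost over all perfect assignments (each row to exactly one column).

Minimum assignment cost: 35

optimal assignment: row0→col2 (cost 7), row1→col0 (cost 5), row2→col3 (cost 13), row3→col4 (cost 5), row4→col1 (cost 5)
total = 7 + 5 + 13 + 5 + 5 = 35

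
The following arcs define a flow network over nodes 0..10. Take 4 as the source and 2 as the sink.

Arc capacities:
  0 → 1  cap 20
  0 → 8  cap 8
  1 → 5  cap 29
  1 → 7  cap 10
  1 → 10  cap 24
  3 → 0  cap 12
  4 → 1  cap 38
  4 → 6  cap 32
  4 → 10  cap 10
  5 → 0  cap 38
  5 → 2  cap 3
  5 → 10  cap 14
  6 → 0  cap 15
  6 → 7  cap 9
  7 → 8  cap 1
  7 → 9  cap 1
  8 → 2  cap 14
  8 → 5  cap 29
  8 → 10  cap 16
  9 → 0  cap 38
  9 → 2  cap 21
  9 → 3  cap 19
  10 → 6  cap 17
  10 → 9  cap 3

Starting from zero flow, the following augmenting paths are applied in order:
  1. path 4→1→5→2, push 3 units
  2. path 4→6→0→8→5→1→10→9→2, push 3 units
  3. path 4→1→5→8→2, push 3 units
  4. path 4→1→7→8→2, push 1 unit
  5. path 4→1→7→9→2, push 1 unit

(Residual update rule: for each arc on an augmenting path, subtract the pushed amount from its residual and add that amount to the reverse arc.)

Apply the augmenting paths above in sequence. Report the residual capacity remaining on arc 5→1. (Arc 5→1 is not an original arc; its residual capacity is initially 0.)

after path 1 (4→1→5→2, push 3): res(5,1)=3
after path 2 (4→6→0→8→5→1→10→9→2, push 3): res(5,1)=0
after path 3 (4→1→5→8→2, push 3): res(5,1)=3
after path 4 (4→1→7→8→2, push 1): res(5,1)=3
after path 5 (4→1→7→9→2, push 1): res(5,1)=3

Residual capacity of (5,1): 3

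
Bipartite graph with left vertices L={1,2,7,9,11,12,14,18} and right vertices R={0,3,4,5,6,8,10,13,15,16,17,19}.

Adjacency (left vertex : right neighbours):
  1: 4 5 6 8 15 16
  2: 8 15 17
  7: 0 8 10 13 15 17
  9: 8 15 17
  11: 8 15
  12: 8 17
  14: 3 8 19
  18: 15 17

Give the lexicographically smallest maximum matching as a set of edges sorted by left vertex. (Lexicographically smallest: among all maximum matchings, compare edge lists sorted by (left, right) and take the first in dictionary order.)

Lex-smallest maximum matching: {(1,4), (2,8), (7,0), (9,15), (12,17), (14,3)}

|M| = 6 (so the lex-smallest maximum matching has 6 edges)
process left vertices in ascending order; for each, take the smallest-labelled available neighbour that still permits 6 edges overall, or leave it unmatched if none does
lex-smallest matching: {1-4, 2-8, 7-0, 9-15, 12-17, 14-3}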